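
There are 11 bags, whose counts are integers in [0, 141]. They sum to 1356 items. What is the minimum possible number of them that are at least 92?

8

If only k of them are at least 92, the other 11 − k are at most 91, so the total is at most k·141 + (11 − k)·91.
This must reach 1356, so k·141 + (11 − k)·91 ≥ 1356, giving k ≥ 8.
Exactly 8 works: 8 values at 141 and 3 at 91 total 1401; lower one of the high values by 45 (still ≥ 92) to hit 1356.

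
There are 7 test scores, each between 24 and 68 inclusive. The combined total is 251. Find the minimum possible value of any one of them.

24

Minimizing one value means maximizing the remaining 6.
The other 6 can take up 6 × 68 = 408 ≥ 251 − 24, so one score can sit at its floor of 24.
Achievable: one at 24 and the other 6 totalling 227, which fits since 6 × 24 ≤ 227 ≤ 6 × 68.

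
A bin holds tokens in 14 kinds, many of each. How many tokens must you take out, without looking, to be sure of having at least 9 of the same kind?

113

In the worst case you draw 8 of each of the 14 kinds: 14 × 8 = 112.
One more forces 9 of some kind, so 112 + 1 = 113.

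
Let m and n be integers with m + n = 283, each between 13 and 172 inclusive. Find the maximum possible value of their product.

For a fixed sum, the product mn is largest when m and n are as close as possible.
Taking m = 141 and n = 142 (both in [13, 172]) gives mn = 20022.

20022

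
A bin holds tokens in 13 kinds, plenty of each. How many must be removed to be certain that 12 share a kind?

In the worst case you draw 11 of each of the 13 kinds: 13 × 11 = 143.
One more forces 12 of some kind, so 143 + 1 = 144.

144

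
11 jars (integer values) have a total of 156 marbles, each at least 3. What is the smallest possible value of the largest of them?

The 11 values sum to 156, so their maximum is at least ⌈156/11⌉ = 15.
Taking 9 copies of 14 and 2 copies of 15 gives exactly 156, so 15 is attained.

15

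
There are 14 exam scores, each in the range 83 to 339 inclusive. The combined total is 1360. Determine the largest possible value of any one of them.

To make one score as large as possible, make the other 13 as small as possible.
The other 13 contribute at least 13 × 83 = 1079, leaving at most 1360 − 1079 = 281.
Since 281 ≤ 339, this is achievable: one at 281 and 13 at 83.

281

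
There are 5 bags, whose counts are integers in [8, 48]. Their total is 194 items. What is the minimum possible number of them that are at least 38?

If only k of them are at least 38, the other 5 − k are at most 37, so the total is at most k·48 + (5 − k)·37.
This must reach 194, so k·48 + (5 − k)·37 ≥ 194, giving k ≥ 1.
Exactly 1 works: 1 value at 48 and 4 at 37 total 196; lower one of the high values by 2 (still ≥ 38) to hit 194.

1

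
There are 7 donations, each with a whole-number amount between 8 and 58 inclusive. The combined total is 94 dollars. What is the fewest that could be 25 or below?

5

Each value above 25 is at least 26, contributing at least 26 − 8 = 18 above the floor 8.
The sum exceeds the floor total 56 by 38, so at most ⌊38/18⌋ = 2 exceed 25, and at least 5 are ≤ 25.
Exactly 5 works: 5 values at 8 and 2 at 26 total 92; raise one of the low values by 2 (still ≤ 25) to hit 94.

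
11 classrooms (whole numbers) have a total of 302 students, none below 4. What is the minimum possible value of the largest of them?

28

If every one of the 11 were at most 27, the total would be at most 11 × 27 = 297 < 302.
Achievable: 5 of them at 28 and 6 at 27 total 302.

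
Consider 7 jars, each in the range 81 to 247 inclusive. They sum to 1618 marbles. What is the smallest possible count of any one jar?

136

Minimizing one value means maximizing the remaining 6.
The other 6 contribute at most 6 × 247 = 1482, leaving at least 1618 − 1482 = 136.
Since 136 ≥ 81, this is achievable: one at 136 and 6 at 247.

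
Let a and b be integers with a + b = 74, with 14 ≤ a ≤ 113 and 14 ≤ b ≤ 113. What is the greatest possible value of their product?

With a + b fixed, ab peaks when the two are closest together.
Taking a = 37 and b = 37 (both in [14, 113]) gives ab = 1369.

1369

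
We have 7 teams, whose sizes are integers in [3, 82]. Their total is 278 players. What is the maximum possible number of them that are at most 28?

5

Each value at 28 or below falls at least 82 − 28 = 54 short of the ceiling 82.
The ceiling total is 7 × 82 = 574, and we need 278, so at most ⌊(574 − 278)/54⌋ = 5 can be that low.
k = 5 is achieved by 5 values at 28 and 2 at 82, total 304; lower one of the 82's by 26 (still > 28) to reach 278.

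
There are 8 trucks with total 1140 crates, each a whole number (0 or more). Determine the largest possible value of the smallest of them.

The 8 values sum to 1140, so their minimum is at most ⌊1140/8⌋ = 142.
Taking 4 copies of 142 and 4 copies of 143 gives exactly 1140, so 142 is attained.

142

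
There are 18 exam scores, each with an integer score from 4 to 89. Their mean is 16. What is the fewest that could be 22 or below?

7

The total is 18 × 16 = 288.
Let j be the number exceeding 22. Then the total is ≥ 23·j + 4·(18 − j) = 72 + 19j.
So 19j ≤ 216 and j ≤ 11; hence at least 18 − 11 = 7 are ≤ 22.
Exactly 7 works: 7 values at 4 and 11 at 23 total 281; raise one of the low values by 7 (still ≤ 22) to hit 288.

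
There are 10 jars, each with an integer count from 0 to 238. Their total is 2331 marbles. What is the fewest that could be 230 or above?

If only k of them are at least 230, the other 10 − k are at most 229, so the total is at most k·238 + (10 − k)·229.
This must reach 2331, so k·238 + (10 − k)·229 ≥ 2331, giving k ≥ 5.
Exactly 5 works: 5 values at 238 and 5 at 229 total 2335; lower one of the high values by 4 (still ≥ 230) to hit 2331.

5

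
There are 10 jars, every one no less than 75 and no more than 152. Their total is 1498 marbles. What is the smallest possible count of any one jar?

130

To make one jar as small as possible, make the other 9 as large as possible.
The other 9 contribute at most 9 × 152 = 1368, leaving at least 1498 − 1368 = 130.
Since 130 ≥ 75, this is achievable: one at 130 and 9 at 152.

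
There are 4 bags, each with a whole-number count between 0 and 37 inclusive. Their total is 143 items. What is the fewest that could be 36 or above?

Each value short of 36 is at most 35, costing at least 37 − 35 = 2 against the maximum total of 148.
We can afford to lose at most 148 − 143 = 5, so at most ⌊5/2⌋ = 2 fall short, and at least 2 are ≥ 36.
Exactly 2 works: 2 values at 37 and 2 at 35 total 144; lower one of the high values by 1 (still ≥ 36) to hit 143.

2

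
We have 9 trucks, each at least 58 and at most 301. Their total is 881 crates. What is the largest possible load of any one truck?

To make one truck as large as possible, make the other 8 as small as possible.
The other 8 contribute at least 8 × 58 = 464, leaving at most 881 − 464 = 417.
But each truck is capped at 301, so the maximum is 301.
Achievable: one at 301 and the other 8 totalling 580, which fits since 8 × 58 ≤ 580 ≤ 8 × 301.

301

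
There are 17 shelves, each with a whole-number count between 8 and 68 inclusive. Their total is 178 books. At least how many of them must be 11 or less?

Let j be the number exceeding 11. Then the total is ≥ 12·j + 8·(17 − j) = 136 + 4j.
So 4j ≤ 42 and j ≤ 10; hence at least 17 − 10 = 7 are ≤ 11.
Exactly 7 works: 7 values at 8 and 10 at 12 total 176; raise one of the low values by 2 (still ≤ 11) to hit 178.

7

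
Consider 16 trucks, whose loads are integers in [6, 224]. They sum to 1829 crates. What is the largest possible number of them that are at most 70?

11

Suppose k of them are at most 70. Those contribute at most 70 each and the rest at most 224 each.
So the total is at most 70k + 224(16 − k) = 3584 − 154k. This must still be ≥ 1829, so k ≤ 11.
k = 11 is achieved by 11 values at 70 and 5 at 224, total 1890; lower one of the 224's by 61 (still > 70) to reach 1829.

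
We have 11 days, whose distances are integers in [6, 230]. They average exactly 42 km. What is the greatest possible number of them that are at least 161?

The total is 11 × 42 = 462.
With k values at 161 or above and the rest at least 6, the sum is at least 66 + 155k.
Since the sum is 462, we need 155k ≤ 396, i.e. k ≤ 2.
k = 2 is achieved by 2 values at 161 and 9 at 6, total 376; add 86 to one value (staying below 161) to reach 462.

2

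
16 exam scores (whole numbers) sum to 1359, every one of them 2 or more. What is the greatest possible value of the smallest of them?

The 16 values sum to 1359, so their minimum is at most ⌊1359/16⌋ = 84.
Achievable: 1 of them at 84 and 15 at 85 total 1359.

84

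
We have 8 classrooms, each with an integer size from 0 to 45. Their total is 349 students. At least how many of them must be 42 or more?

Suppose at most 8 − j of them reach 42; then j values are ≤ 41 and the rest ≤ 45.
The total is then ≤ 41·j + 45·(8 − j) = 360 − 4j. For this to be ≥ 349 we need j ≤ 2, so at least 8 − 2 = 6 must reach 42.
Exactly 6 works: 6 values at 45 and 2 at 41 total 352; lower one of the high values by 3 (still ≥ 42) to hit 349.

6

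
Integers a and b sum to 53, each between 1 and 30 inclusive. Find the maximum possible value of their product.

For a fixed sum, the product ab is largest when a and b are as close as possible.
Taking a = 26 and b = 27 (both in [1, 30]) gives ab = 702.

702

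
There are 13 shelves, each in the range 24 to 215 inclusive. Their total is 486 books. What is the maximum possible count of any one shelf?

Maximizing one value means minimizing the remaining 12.
The other 12 contribute at least 12 × 24 = 288, leaving at most 486 − 288 = 198.
Since 198 ≤ 215, this is achievable: one at 198 and 12 at 24.

198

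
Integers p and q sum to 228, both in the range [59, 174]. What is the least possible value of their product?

For a fixed sum, pq is smallest when p and q are as far apart as possible.
At the endpoint p = 59, q = 228 − 59 = 169, so pq = 59 × 169 = 9971.

9971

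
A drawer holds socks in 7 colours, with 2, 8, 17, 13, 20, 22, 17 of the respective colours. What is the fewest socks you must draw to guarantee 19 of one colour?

In the worst case you take as many as possible of each colour without reaching 19: 2 + 8 + 17 + 13 + 18 + 18 + 17 = 93.
The next one must give 19 of some colour, so 93 + 1 = 94.

94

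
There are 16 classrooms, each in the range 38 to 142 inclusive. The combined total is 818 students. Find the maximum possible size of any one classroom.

142

To make one classroom as large as possible, make the other 15 as small as possible.
The other 15 contribute at least 15 × 38 = 570, leaving at most 818 − 570 = 248.
But each classroom is capped at 142, so the maximum is 142.
Achievable: one at 142 and the other 15 totalling 676, which fits since 15 × 38 ≤ 676 ≤ 15 × 142.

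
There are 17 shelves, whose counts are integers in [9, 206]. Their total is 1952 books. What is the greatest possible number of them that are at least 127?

15

With k values at 127 or above and the rest at least 9, the sum is at least 153 + 118k.
Since the sum is 1952, we need 118k ≤ 1799, i.e. k ≤ 15.
k = 15 is achieved by 15 values at 127 and 2 at 9, total 1923; add 29 to one value (staying below 127) to reach 1952.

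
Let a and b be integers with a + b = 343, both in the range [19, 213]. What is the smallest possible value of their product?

For a fixed sum, ab is smallest when a and b are as far apart as possible.
At the endpoint a = 130, b = 343 − 130 = 213, so ab = 130 × 213 = 27690.

27690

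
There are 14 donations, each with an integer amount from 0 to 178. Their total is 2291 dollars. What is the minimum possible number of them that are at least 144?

9

Each value short of 144 is at most 143, costing at least 178 − 143 = 35 against the maximum total of 2492.
We can afford to lose at most 2492 − 2291 = 201, so at most ⌊201/35⌋ = 5 fall short, and at least 9 are ≥ 144.
Exactly 9 works: 9 values at 178 and 5 at 143 total 2317; lower one of the high values by 26 (still ≥ 144) to hit 2291.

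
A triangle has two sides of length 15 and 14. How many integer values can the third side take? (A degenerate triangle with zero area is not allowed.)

27

The triangle inequality gives |15 − 14| < c < 15 + 14, i.e. 1 < c < 29.
So c can be any integer from 2 to 28: 27 values.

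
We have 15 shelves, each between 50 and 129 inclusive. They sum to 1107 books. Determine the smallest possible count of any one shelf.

50

To make one shelf as small as possible, make the other 14 as large as possible.
The other 14 can take up 14 × 129 = 1806 ≥ 1107 − 50, so one shelf can sit at its floor of 50.
Achievable: one at 50 and the other 14 totalling 1057, which fits since 14 × 50 ≤ 1057 ≤ 14 × 129.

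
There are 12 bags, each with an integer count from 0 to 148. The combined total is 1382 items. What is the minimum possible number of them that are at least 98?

5

Each value short of 98 is at most 97, costing at least 148 − 97 = 51 against the maximum total of 1776.
We can afford to lose at most 1776 − 1382 = 394, so at most ⌊394/51⌋ = 7 fall short, and at least 5 are ≥ 98.
Exactly 5 works: 5 values at 148 and 7 at 97 total 1419; lower one of the high values by 37 (still ≥ 98) to hit 1382.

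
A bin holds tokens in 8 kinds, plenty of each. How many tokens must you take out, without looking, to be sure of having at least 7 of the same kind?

In the worst case you draw 6 of each of the 8 kinds: 8 × 6 = 48.
One more forces 7 of some kind, so 48 + 1 = 49.

49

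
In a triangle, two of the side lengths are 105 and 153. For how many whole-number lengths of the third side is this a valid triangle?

The triangle inequality gives |105 − 153| < c < 105 + 153, i.e. 48 < c < 258.
So c can be any integer from 49 to 257: 209 values.

209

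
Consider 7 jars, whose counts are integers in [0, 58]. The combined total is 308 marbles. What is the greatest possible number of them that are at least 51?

With k values at 51 or above and the rest at least 0, the sum is at least 0 + 51k.
Since the sum is 308, we need 51k ≤ 308, i.e. k ≤ 6.
k = 6 is achieved by 6 values at 51 and 1 at 0, total 306; add 2 to one value (staying below 51) to reach 308.

6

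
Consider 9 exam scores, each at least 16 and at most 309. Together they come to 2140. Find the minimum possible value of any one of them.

16

Minimizing one value means maximizing the remaining 8.
The other 8 can take up 8 × 309 = 2472 ≥ 2140 − 16, so one score can sit at its floor of 16.
Achievable: one at 16 and the other 8 totalling 2124, which fits since 8 × 16 ≤ 2124 ≤ 8 × 309.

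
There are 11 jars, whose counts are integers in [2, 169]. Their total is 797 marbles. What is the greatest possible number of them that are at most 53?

Each value at 53 or below falls at least 169 − 53 = 116 short of the ceiling 169.
The ceiling total is 11 × 169 = 1859, and we need 797, so at most ⌊(1859 − 797)/116⌋ = 9 can be that low.
k = 9 is achieved by 9 values at 53 and 2 at 169, total 815; lower one of the 169's by 18 (still > 53) to reach 797.

9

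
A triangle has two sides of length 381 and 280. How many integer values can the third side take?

559

The triangle inequality gives |381 − 280| < c < 381 + 280, i.e. 101 < c < 661.
So c can be any integer from 102 to 660: 559 values.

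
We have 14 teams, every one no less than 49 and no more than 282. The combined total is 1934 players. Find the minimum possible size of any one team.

Minimizing one value means maximizing the remaining 13.
The other 13 can take up 13 × 282 = 3666 ≥ 1934 − 49, so one team can sit at its floor of 49.
Achievable: one at 49 and the other 13 totalling 1885, which fits since 13 × 49 ≤ 1885 ≤ 13 × 282.

49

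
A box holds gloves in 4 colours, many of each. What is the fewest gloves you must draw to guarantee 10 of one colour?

37

You could draw 9 of every colour without reaching 10 of any — 36 in all.
One more forces 10 of some colour, so 36 + 1 = 37.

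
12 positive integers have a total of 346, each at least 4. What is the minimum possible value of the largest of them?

Some value must be at least ⌈346/12⌉ = 29, since 12 × 28 = 336 < 346.
Taking 2 copies of 28 and 10 copies of 29 gives exactly 346, so 29 is attained.

29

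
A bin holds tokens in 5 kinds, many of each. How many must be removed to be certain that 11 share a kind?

In the worst case you draw 10 of each of the 5 kinds: 5 × 10 = 50.
One more forces 11 of some kind, so 50 + 1 = 51.

51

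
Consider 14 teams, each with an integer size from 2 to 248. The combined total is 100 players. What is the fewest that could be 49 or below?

13

If only k of them are at most 49, the other 14 − k are at least 50, so the total is at least (14 − k)·50 + k·2.
This is ≤ 100, so (14 − k)·50 + 2k ≤ 100, which gives k ≥ 13.
Exactly 13 works: 13 values at 2 and 1 at 50 total 76; raise one of the low values by 24 (still ≤ 49) to hit 100.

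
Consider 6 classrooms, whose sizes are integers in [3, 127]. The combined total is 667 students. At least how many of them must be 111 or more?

Each value short of 111 is at most 110, costing at least 127 − 110 = 17 against the maximum total of 762.
We can afford to lose at most 762 − 667 = 95, so at most ⌊95/17⌋ = 5 fall short, and at least 1 are ≥ 111.
Exactly 1 works: 1 value at 127 and 5 at 110 total 677; lower one of the high values by 10 (still ≥ 111) to hit 667.

1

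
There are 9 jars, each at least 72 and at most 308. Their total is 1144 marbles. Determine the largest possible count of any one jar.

To make one jar as large as possible, make the other 8 as small as possible.
The other 8 contribute at least 8 × 72 = 576, leaving at most 1144 − 576 = 568.
But each jar is capped at 308, so the maximum is 308.
Achievable: one at 308 and the other 8 totalling 836, which fits since 8 × 72 ≤ 836 ≤ 8 × 308.

308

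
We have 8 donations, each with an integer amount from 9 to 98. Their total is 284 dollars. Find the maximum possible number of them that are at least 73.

3

If k of the values are ≥ 73, the total is ≥ 73k + 9(8 − k).
Setting 73k + 9(8 − k) ≤ 284 gives 64k ≤ 212, so k ≤ 3.
k = 3 is achieved by 3 values at 73 and 5 at 9, total 264; add 20 to one value (staying below 73) to reach 284.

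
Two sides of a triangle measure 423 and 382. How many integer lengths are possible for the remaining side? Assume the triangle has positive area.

The triangle inequality gives |423 − 382| < c < 423 + 382, i.e. 41 < c < 805.
So c can be any integer from 42 to 804: 763 values.

763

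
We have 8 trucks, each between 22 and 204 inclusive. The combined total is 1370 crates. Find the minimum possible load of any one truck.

22

To make one truck as small as possible, make the other 7 as large as possible.
The other 7 can take up 7 × 204 = 1428 ≥ 1370 − 22, so one truck can sit at its floor of 22.
Achievable: one at 22 and the other 7 totalling 1348, which fits since 7 × 22 ≤ 1348 ≤ 7 × 204.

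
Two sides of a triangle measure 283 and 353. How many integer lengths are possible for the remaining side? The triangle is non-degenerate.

565

The triangle inequality gives |283 − 353| < c < 283 + 353, i.e. 70 < c < 636.
So c can be any integer from 71 to 635: 565 values.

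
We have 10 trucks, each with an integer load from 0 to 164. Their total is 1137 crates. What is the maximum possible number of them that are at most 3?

3

Suppose k of them are at most 3. Those contribute at most 3 each and the rest at most 164 each.
So the total is at most 3k + 164(10 − k) = 1640 − 161k. This must still be ≥ 1137, so k ≤ 3.
k = 3 is achieved by 3 values at 3 and 7 at 164, total 1157; lower one of the 164's by 20 (still > 3) to reach 1137.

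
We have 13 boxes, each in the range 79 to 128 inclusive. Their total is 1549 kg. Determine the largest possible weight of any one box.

To make one box as large as possible, make the other 12 as small as possible.
The other 12 contribute at least 12 × 79 = 948, leaving at most 1549 − 948 = 601.
But each box is capped at 128, so the maximum is 128.
Achievable: one at 128 and the other 12 totalling 1421, which fits since 12 × 79 ≤ 1421 ≤ 12 × 128.

128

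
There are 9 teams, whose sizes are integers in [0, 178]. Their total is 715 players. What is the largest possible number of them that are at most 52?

7

Suppose k of them are at most 52. Those contribute at most 52 each and the rest at most 178 each.
So the total is at most 52k + 178(9 − k) = 1602 − 126k. This must still be ≥ 715, so k ≤ 7.
k = 7 is achieved by 7 values at 52 and 2 at 178, total 720; lower one of the 178's by 5 (still > 52) to reach 715.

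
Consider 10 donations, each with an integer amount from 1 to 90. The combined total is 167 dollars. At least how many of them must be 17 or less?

If only k of them are at most 17, the other 10 − k are at least 18, so the total is at least (10 − k)·18 + k·1.
This is ≤ 167, so (10 − k)·18 + 1k ≤ 167, which gives k ≥ 1.
Exactly 1 works: 1 value at 1 and 9 at 18 total 163; raise one of the low values by 4 (still ≤ 17) to hit 167.

1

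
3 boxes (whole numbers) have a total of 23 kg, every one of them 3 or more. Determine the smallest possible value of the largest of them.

8

The 3 values sum to 23, so their maximum is at least ⌈23/3⌉ = 8.
Achievable: 2 of them at 8 and 1 at 7 total 23.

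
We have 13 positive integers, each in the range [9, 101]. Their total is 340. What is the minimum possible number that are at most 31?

4

Each value above 31 is at least 32, contributing at least 32 − 9 = 23 above the floor 9.
The sum exceeds the floor total 117 by 223, so at most ⌊223/23⌋ = 9 exceed 31, and at least 4 are ≤ 31.
Exactly 4 works: 4 values at 9 and 9 at 32 total 324; raise one of the low values by 16 (still ≤ 31) to hit 340.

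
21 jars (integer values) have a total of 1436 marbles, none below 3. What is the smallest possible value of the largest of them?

69

Some value must be at least ⌈1436/21⌉ = 69, since 21 × 68 = 1428 < 1436.
Achievable: 8 of them at 69 and 13 at 68 total 1436.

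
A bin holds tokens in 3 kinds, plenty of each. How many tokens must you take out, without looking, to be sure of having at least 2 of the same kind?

4

In the worst case you draw 1 of each of the 3 kinds: 3 × 1 = 3.
One more forces 2 of some kind, so 3 + 1 = 4.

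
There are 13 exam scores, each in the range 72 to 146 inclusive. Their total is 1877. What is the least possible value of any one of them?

125

Minimizing one value means maximizing the remaining 12.
The other 12 contribute at most 12 × 146 = 1752, leaving at least 1877 − 1752 = 125.
Since 125 ≥ 72, this is achievable: one at 125 and 12 at 146.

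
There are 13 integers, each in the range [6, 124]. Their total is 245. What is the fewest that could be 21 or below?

If only k of them are at most 21, the other 13 − k are at least 22, so the total is at least (13 − k)·22 + k·6.
This is ≤ 245, so (13 − k)·22 + 6k ≤ 245, which gives k ≥ 3.
Exactly 3 works: 3 values at 6 and 10 at 22 total 238; raise one of the low values by 7 (still ≤ 21) to hit 245.

3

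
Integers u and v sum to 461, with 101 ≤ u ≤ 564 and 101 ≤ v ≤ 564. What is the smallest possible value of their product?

36360

For a fixed sum, uv is smallest when u and v are as far apart as possible.
At the endpoint u = 101, v = 461 − 101 = 360, so uv = 101 × 360 = 36360.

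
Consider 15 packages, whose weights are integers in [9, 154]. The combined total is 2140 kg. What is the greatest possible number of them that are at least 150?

14

Suppose k of them are at least 150. Those contribute at least 150 each and the other 15 − k at least 9 each.
So the total is at least 150k + 9(15 − k) = 135 + 141k. This must be ≤ 2140, giving k ≤ 14.
k = 14 is achieved by 14 values at 150 and 1 at 9, total 2109; add 31 to one value (staying below 150) to reach 2140.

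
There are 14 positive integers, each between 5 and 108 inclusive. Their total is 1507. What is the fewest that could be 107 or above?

Each value short of 107 is at most 106, costing at least 108 − 106 = 2 against the maximum total of 1512.
We can afford to lose at most 1512 − 1507 = 5, so at most ⌊5/2⌋ = 2 fall short, and at least 12 are ≥ 107.
Exactly 12 works: 12 values at 108 and 2 at 106 total 1508; lower one of the high values by 1 (still ≥ 107) to hit 1507.

12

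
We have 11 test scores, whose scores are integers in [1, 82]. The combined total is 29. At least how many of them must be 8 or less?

Let j be the number exceeding 8. Then the total is ≥ 9·j + 1·(11 − j) = 11 + 8j.
So 8j ≤ 18 and j ≤ 2; hence at least 11 − 2 = 9 are ≤ 8.
Exactly 9 works: 9 values at 1 and 2 at 9 total 27; raise one of the low values by 2 (still ≤ 8) to hit 29.

9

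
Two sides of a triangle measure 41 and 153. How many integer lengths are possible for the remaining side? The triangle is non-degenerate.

The triangle inequality gives |41 − 153| < c < 41 + 153, i.e. 112 < c < 194.
So c can be any integer from 113 to 193: 81 values.

81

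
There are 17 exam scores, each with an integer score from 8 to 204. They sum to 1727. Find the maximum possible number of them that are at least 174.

Suppose k of them are at least 174. Those contribute at least 174 each and the other 17 − k at least 8 each.
So the total is at least 174k + 8(17 − k) = 136 + 166k. This must be ≤ 1727, giving k ≤ 9.
k = 9 is achieved by 9 values at 174 and 8 at 8, total 1630; add 97 to one value (staying below 174) to reach 1727.

9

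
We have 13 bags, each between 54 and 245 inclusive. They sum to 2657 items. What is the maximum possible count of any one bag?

245

Maximizing one value means minimizing the remaining 12.
The other 12 contribute at least 12 × 54 = 648, leaving at most 2657 − 648 = 2009.
But each bag is capped at 245, so the maximum is 245.
Achievable: one at 245 and the other 12 totalling 2412, which fits since 12 × 54 ≤ 2412 ≤ 12 × 245.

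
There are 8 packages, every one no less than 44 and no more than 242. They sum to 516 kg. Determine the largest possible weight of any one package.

208

Maximizing one value means minimizing the remaining 7.
The other 7 contribute at least 7 × 44 = 308, leaving at most 516 − 308 = 208.
Since 208 ≤ 242, this is achievable: one at 208 and 7 at 44.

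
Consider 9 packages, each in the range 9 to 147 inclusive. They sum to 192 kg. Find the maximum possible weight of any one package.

120

Maximizing one value means minimizing the remaining 8.
The other 8 contribute at least 8 × 9 = 72, leaving at most 192 − 72 = 120.
Since 120 ≤ 147, this is achievable: one at 120 and 8 at 9.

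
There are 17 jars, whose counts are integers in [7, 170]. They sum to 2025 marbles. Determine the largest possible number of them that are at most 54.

7

Suppose k of them are at most 54. Those contribute at most 54 each and the rest at most 170 each.
So the total is at most 54k + 170(17 − k) = 2890 − 116k. This must still be ≥ 2025, so k ≤ 7.
k = 7 is achieved by 7 values at 54 and 10 at 170, total 2078; lower one of the 170's by 53 (still > 54) to reach 2025.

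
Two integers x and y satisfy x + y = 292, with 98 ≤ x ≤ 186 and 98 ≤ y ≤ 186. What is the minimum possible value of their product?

For a fixed sum, xy is smallest when x and y are as far apart as possible.
At the endpoint x = 106, y = 292 − 106 = 186, so xy = 106 × 186 = 19716.

19716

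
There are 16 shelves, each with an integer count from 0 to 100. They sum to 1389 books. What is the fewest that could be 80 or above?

6

Each value short of 80 is at most 79, costing at least 100 − 79 = 21 against the maximum total of 1600.
We can afford to lose at most 1600 − 1389 = 211, so at most ⌊211/21⌋ = 10 fall short, and at least 6 are ≥ 80.
Exactly 6 works: 6 values at 100 and 10 at 79 total 1390; lower one of the high values by 1 (still ≥ 80) to hit 1389.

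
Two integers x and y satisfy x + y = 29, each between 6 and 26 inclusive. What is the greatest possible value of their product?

210

With x + y fixed, xy peaks when the two are closest together.
Taking x = 14 and y = 15 (both in [6, 26]) gives xy = 210.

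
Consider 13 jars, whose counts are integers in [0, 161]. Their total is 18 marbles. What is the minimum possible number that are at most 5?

10

Let j be the number exceeding 5. Then the total is ≥ 6·j + 0·(13 − j) = 0 + 6j.
So 6j ≤ 18 and j ≤ 3; hence at least 13 − 3 = 10 are ≤ 5.
Exactly 10 works: 10 values at 0 and 3 at 6 total 18.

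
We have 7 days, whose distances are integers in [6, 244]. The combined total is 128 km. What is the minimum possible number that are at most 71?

6

Let j be the number exceeding 71. Then the total is ≥ 72·j + 6·(7 − j) = 42 + 66j.
So 66j ≤ 86 and j ≤ 1; hence at least 7 − 1 = 6 are ≤ 71.
Exactly 6 works: 6 values at 6 and 1 at 72 total 108; raise one of the low values by 20 (still ≤ 71) to hit 128.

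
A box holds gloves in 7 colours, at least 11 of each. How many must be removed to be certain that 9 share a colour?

57

You could draw 8 of every colour without reaching 9 of any — 56 in all.
One more forces 9 of some colour, so 56 + 1 = 57.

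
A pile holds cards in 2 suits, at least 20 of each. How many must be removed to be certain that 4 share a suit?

In the worst case you draw 3 of each of the 2 suits: 2 × 3 = 6.
One more forces 4 of some suit, so 6 + 1 = 7.

7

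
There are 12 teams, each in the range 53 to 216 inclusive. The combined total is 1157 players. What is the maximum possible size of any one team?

To make one team as large as possible, make the other 11 as small as possible.
The other 11 contribute at least 11 × 53 = 583, leaving at most 1157 − 583 = 574.
But each team is capped at 216, so the maximum is 216.
Achievable: one at 216 and the other 11 totalling 941, which fits since 11 × 53 ≤ 941 ≤ 11 × 216.

216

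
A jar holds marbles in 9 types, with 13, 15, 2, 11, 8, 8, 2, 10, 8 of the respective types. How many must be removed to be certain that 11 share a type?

69

In the worst case you take as many as possible of each type without reaching 11: 10 + 10 + 2 + 10 + 8 + 8 + 2 + 10 + 8 = 68.
The next one must give 11 of some type, so 68 + 1 = 69.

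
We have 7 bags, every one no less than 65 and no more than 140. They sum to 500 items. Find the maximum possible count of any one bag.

110

Maximizing one value means minimizing the remaining 6.
The other 6 contribute at least 6 × 65 = 390, leaving at most 500 − 390 = 110.
Since 110 ≤ 140, this is achievable: one at 110 and 6 at 65.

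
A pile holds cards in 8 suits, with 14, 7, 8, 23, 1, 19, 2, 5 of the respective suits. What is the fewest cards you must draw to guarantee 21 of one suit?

77

In the worst case you take as many as possible of each suit without reaching 21: 14 + 7 + 8 + 20 + 1 + 19 + 2 + 5 = 76.
The next one must give 21 of some suit, so 76 + 1 = 77.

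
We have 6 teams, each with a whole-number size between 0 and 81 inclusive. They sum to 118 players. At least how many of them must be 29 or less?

3

Each value above 29 is at least 30, contributing at least 30 − 0 = 30 above the floor 0.
The sum exceeds the floor total 0 by 118, so at most ⌊118/30⌋ = 3 exceed 29, and at least 3 are ≤ 29.
Exactly 3 works: 3 values at 0 and 3 at 30 total 90; raise one of the low values by 28 (still ≤ 29) to hit 118.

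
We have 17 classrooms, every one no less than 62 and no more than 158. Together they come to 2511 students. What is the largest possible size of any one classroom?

158

Maximizing one value means minimizing the remaining 16.
The other 16 contribute at least 16 × 62 = 992, leaving at most 2511 − 992 = 1519.
But each classroom is capped at 158, so the maximum is 158.
Achievable: one at 158 and the other 16 totalling 2353, which fits since 16 × 62 ≤ 2353 ≤ 16 × 158.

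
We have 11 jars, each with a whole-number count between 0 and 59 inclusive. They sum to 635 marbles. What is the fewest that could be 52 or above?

10

Each value short of 52 is at most 51, costing at least 59 − 51 = 8 against the maximum total of 649.
We can afford to lose at most 649 − 635 = 14, so at most ⌊14/8⌋ = 1 fall short, and at least 10 are ≥ 52.
Exactly 10 works: 10 values at 59 and 1 at 51 total 641; lower one of the high values by 6 (still ≥ 52) to hit 635.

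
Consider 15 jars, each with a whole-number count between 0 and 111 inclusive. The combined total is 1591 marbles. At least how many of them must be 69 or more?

14

Suppose at most 15 − j of them reach 69; then j values are ≤ 68 and the rest ≤ 111.
The total is then ≤ 68·j + 111·(15 − j) = 1665 − 43j. For this to be ≥ 1591 we need j ≤ 1, so at least 15 − 1 = 14 must reach 69.
Exactly 14 works: 14 values at 111 and 1 at 68 total 1622; lower one of the high values by 31 (still ≥ 69) to hit 1591.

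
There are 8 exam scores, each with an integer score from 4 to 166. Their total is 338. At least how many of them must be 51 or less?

Each value above 51 is at least 52, contributing at least 52 − 4 = 48 above the floor 4.
The sum exceeds the floor total 32 by 306, so at most ⌊306/48⌋ = 6 exceed 51, and at least 2 are ≤ 51.
Exactly 2 works: 2 values at 4 and 6 at 52 total 320; raise one of the low values by 18 (still ≤ 51) to hit 338.

2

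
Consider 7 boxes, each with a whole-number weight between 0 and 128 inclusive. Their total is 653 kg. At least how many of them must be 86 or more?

2

If only k of them are at least 86, the other 7 − k are at most 85, so the total is at most k·128 + (7 − k)·85.
This must reach 653, so k·128 + (7 − k)·85 ≥ 653, giving k ≥ 2.
Exactly 2 works: 2 values at 128 and 5 at 85 total 681; lower one of the high values by 28 (still ≥ 86) to hit 653.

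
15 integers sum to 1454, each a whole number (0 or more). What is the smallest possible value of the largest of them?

97

The average is 1454/15 > 96, so not all 15 can be 96 or less; the largest is ≥ 97.
Achievable: 14 of them at 97 and 1 at 96 total 1454.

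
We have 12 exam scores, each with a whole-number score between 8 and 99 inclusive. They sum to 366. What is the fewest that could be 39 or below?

4

If only k of them are at most 39, the other 12 − k are at least 40, so the total is at least (12 − k)·40 + k·8.
This is ≤ 366, so (12 − k)·40 + 8k ≤ 366, which gives k ≥ 4.
Exactly 4 works: 4 values at 8 and 8 at 40 total 352; raise one of the low values by 14 (still ≤ 39) to hit 366.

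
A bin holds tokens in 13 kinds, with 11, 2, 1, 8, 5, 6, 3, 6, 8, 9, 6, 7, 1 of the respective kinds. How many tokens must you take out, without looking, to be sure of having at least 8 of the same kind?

In the worst case you take as many as possible of each kind without reaching 8: 7 + 2 + 1 + 7 + 5 + 6 + 3 + 6 + 7 + 7 + 6 + 7 + 1 = 65.
The next one must give 8 of some kind, so 65 + 1 = 66.

66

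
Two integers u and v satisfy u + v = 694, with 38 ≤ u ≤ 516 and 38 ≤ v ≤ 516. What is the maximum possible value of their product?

With u + v fixed, uv peaks when the two are closest together.
Taking u = 347 and v = 347 (both in [38, 516]) gives uv = 120409.

120409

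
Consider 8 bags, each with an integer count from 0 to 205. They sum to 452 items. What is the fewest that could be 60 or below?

Let j be the number exceeding 60. Then the total is ≥ 61·j + 0·(8 − j) = 0 + 61j.
So 61j ≤ 452 and j ≤ 7; hence at least 8 − 7 = 1 are ≤ 60.
Exactly 1 works: 1 value at 0 and 7 at 61 total 427; raise one of the low values by 25 (still ≤ 60) to hit 452.

1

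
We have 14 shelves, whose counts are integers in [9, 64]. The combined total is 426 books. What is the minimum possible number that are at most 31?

Each value above 31 is at least 32, contributing at least 32 − 9 = 23 above the floor 9.
The sum exceeds the floor total 126 by 300, so at most ⌊300/23⌋ = 13 exceed 31, and at least 1 are ≤ 31.
Exactly 1 works: 1 value at 9 and 13 at 32 total 425; raise one of the low values by 1 (still ≤ 31) to hit 426.

1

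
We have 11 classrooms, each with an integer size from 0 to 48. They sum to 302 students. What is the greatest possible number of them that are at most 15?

6

Each value at 15 or below falls at least 48 − 15 = 33 short of the ceiling 48.
The ceiling total is 11 × 48 = 528, and we need 302, so at most ⌊(528 − 302)/33⌋ = 6 can be that low.
k = 6 is achieved by 6 values at 15 and 5 at 48, total 330; lower one of the 48's by 28 (still > 15) to reach 302.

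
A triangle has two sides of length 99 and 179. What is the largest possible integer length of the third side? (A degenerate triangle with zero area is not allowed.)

The third side must be less than 99 + 179 = 278.
The largest integer below 278 is 277.

277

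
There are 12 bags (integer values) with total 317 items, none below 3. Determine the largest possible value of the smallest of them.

26

If every one of the 12 were at least 27, the total would be at least 12 × 27 = 324 > 317.
Achievable: 7 of them at 26 and 5 at 27 total 317.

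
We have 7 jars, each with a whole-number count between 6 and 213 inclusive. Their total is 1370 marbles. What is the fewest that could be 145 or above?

If only k of them are at least 145, the other 7 − k are at most 144, so the total is at most k·213 + (7 − k)·144.
This must reach 1370, so k·213 + (7 − k)·144 ≥ 1370, giving k ≥ 6.
Exactly 6 works: 6 values at 213 and 1 at 144 total 1422; lower one of the high values by 52 (still ≥ 145) to hit 1370.

6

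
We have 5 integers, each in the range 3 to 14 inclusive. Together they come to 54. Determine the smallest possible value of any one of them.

To make one integer as small as possible, make the other 4 as large as possible.
The other 4 can take up 4 × 14 = 56 ≥ 54 − 3, so one integer can sit at its floor of 3.
Achievable: one at 3 and the other 4 totalling 51, which fits since 4 × 3 ≤ 51 ≤ 4 × 14.

3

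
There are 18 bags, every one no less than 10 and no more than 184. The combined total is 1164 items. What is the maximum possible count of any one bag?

184

Maximizing one value means minimizing the remaining 17.
The other 17 contribute at least 17 × 10 = 170, leaving at most 1164 − 170 = 994.
But each bag is capped at 184, so the maximum is 184.
Achievable: one at 184 and the other 17 totalling 980, which fits since 17 × 10 ≤ 980 ≤ 17 × 184.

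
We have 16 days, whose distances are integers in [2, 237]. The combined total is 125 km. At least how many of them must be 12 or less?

8

Let j be the number exceeding 12. Then the total is ≥ 13·j + 2·(16 − j) = 32 + 11j.
So 11j ≤ 93 and j ≤ 8; hence at least 16 − 8 = 8 are ≤ 12.
Exactly 8 works: 8 values at 2 and 8 at 13 total 120; raise one of the low values by 5 (still ≤ 12) to hit 125.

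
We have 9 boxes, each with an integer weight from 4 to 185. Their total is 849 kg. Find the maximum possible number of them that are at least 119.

With k values at 119 or above and the rest at least 4, the sum is at least 36 + 115k.
Since the sum is 849, we need 115k ≤ 813, i.e. k ≤ 7.
k = 7 is achieved by 7 values at 119 and 2 at 4, total 841; add 8 to one value (staying below 119) to reach 849.

7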